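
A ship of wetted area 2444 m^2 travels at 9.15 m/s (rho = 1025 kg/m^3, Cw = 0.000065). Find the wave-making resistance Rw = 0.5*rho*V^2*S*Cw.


Formula: Rw = 0.5 * rho * V^2 * S * Cw
Step 1 — V^2 = 9.15^2 = 83.7225
Step 2 — 0.5 * rho * V^2 = 0.5 * 1025 * 83.7225 = 42907.78125
Step 3 — Rw = 42907.78125 * 2444 * 0.000065 ≈ 6816.3 N (5 s.f.)

6816.3 N


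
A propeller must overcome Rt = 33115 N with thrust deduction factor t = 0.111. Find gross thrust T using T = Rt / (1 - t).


Formula: T = Rt / (1 - t)
Step 1 — (1 - t) = 1 - 0.111 = 0.889
Step 2 — T = 33115 / 0.889 ≈ 37250 N (5 s.f.)

37250 N


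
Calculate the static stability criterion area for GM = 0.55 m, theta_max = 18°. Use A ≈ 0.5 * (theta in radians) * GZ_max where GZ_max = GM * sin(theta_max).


Formula: GZ_max = GM * sin(theta); Area = 0.5 * theta_rad * GZ_max
Step 1 — GZ_max = 0.55 * sin(18°) = 0.55 * 0.309017 = 0.169959 m
Step 2 — theta_rad = 18 * pi/180 = 0.314159 rad
Step 3 — Area = 0.5 * 0.314159 * 0.169959 ≈ 0.026697 m·rad (5 s.f.)

0.026697 m·rad


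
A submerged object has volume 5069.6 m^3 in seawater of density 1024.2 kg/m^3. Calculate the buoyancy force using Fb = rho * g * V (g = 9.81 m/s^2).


Formula: Fb = rho * g * V
Substituting: Fb = 1024.2 * 9.81 * 5069.6
Intermediate: 1024.2 * 9.81 = 10047.402
Result: Fb = 10047.402 * 5069.6 ≈ 50936000 N (5 s.f.)

50936000 N


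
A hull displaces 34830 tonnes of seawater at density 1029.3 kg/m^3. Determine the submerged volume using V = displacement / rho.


Formula: V = mass / rho
Step 1 — convert tonnes to kg: 34830 t * 1000 = 34830000 kg
Step 2 — V = 34830000 / 1029.3 ≈ 33839 m^3 (5 s.f.)

33839 m^3


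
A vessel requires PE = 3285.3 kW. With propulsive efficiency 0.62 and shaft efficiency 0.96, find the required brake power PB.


Formula: PB = PE / (eta_D * eta_S)
Step 1 — combined efficiency = eta_D * eta_S = 0.62 * 0.96 = 0.5952
Step 2 — PB = 3285.3 / 0.5952 ≈ 5519.7 kW (5 s.f.)

5519.7 kW


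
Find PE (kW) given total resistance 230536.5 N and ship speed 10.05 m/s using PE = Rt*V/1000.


Formula: PE = Rt * V / 1000 (kW)
Step 1 — PE (W) = 230536.5 * 10.05 = 2316891.825 W
Step 2 — PE (kW) = 2316891.825 / 1000 ≈ 2316.9 kW (5 s.f.)

2316.9 kW


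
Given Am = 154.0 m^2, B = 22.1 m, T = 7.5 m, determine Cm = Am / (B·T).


Formula: Cm = Am / (B * T)
Step 1 — B * T = 22.1 * 7.5 = 165.75 m^2
Step 2 — Cm = 154.0 / 165.75 ≈ 0.92911 (5 s.f.)

0.92911


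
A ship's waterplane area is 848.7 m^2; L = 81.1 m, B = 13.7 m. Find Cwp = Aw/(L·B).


Formula: Cwp = Aw / (L * B)
Step 1 — L * B = 81.1 * 13.7 = 1111.07 m^2
Step 2 — Cwp = 848.7 / 1111.07 ≈ 0.76386 (5 s.f.)

0.76386


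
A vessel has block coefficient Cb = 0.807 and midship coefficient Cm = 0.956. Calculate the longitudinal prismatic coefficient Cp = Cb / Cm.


Formula: Cp = Cb / Cm
Substituting: Cp = 0.807 / 0.956
Result: Cp ≈ 0.84414 (5 s.f.)

0.84414


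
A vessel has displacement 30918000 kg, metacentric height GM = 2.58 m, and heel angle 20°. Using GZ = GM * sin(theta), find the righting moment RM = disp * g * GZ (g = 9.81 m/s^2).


Formula: GZ = GM * sin(theta); RM = disp * g * GZ
Step 1 — GZ = 2.58 * sin(20°) = 2.58 * 0.34202 = 0.882412 m
Step 2 — RM = 30918000 * 9.81 * 0.882412 ≈ 267640000 N·m (5 s.f.)

267640000 N·m


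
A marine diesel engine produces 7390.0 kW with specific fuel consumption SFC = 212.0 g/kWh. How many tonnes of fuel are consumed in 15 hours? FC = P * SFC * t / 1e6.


Formula: FC (tonnes) = P * SFC * t / 1,000,000
Step 1 — P * SFC * t = 7390.0 * 212.0 * 15 = 23500200.0 g
Step 2 — FC (tonnes) = 23500200.0 / 1,000,000 ≈ 23.500 tonnes (5 s.f.)

23.500 tonnes


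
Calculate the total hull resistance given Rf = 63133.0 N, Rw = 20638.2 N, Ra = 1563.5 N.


Formula: Rt = Rf + Rw + Ra
Substituting: Rt = 63133.0 + 20638.2 + 1563.5
Result: Rt = 85334.7 N

85334.7 N


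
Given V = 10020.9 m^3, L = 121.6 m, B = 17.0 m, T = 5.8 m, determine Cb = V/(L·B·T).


Formula: Cb = V / (L * B * T)
Step 1 — L * B * T = 121.6 * 17.0 * 5.8 = 11989.76 m^3
Step 2 — Cb = 10020.9 / 11989.76 ≈ 0.83579 (5 s.f.)

0.83579


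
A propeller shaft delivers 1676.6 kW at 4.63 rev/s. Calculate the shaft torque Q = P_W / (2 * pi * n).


Formula: Q = P_W / (2 * pi * n)
Step 1 — P_W = 1676.6 kW * 1000 = 1676600.0 W
Step 2 — 2 * pi * n = 2 * pi * 4.63 = 29.091148
Step 3 — Q = 1676600.0 / 29.091148 ≈ 57633 N·m (5 s.f.)

57633 N·m


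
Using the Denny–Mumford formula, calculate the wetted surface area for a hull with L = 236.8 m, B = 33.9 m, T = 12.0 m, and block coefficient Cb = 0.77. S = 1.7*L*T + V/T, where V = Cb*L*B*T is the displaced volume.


Formula: S = 1.7*L*T + V/T with V = Cb*L*B*T, i.e. S = L * (1.7*T + Cb*B)
Step 1 — 1.7*T = 1.7 * 12.0 = 20.4 m
Step 2 — Cb*B = 0.77 * 33.9 = 26.103 m
Step 3 — 1.7*T + Cb*B = 20.4 + 26.103 = 46.503 m
Step 4 — S = 236.8 * 46.503 ≈ 11012 m^2 (5 s.f.)

11012 m^2


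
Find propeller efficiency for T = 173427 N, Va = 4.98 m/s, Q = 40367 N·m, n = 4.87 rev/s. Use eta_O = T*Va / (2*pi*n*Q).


Formula: eta = T * Va / (2 * pi * n * Q)
Step 1 — numerator = T * Va = 173427 * 4.98 = 863666.46
Step 2 — 2 * pi * n = 2 * pi * 4.87 = 30.599112
Step 3 — denominator = 30.599112 * 40367 = 1235194.35
Step 4 — eta = 863666.46 / 1235194.35 ≈ 0.69922 (5 s.f.)

0.69922


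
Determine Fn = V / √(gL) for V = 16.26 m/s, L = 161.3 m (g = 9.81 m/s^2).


Formula: Fn = V / sqrt(g * L)
Step 1 — g * L = 9.81 * 161.3 = 1582.353
Step 2 — sqrt(g * L) = sqrt(1582.353) = 39.778801
Step 3 — Fn = 16.26 / 39.778801 ≈ 0.40876 (5 s.f.)

0.40876


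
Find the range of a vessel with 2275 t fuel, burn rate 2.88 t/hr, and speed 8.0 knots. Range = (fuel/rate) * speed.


Formula: endurance = fuel / rate; range = endurance * speed
Step 1 — endurance = 2275 / 2.88 = 789.9306 hours
Step 2 — range = 789.9306 * 8.0 ≈ 6319.4 nautical miles (5 s.f.)

6319.4 NM


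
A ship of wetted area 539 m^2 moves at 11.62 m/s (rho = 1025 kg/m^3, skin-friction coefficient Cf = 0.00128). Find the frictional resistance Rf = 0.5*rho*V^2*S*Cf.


Formula: Rf = 0.5 * rho * V^2 * S * Cf
Step 1 — V^2 = 11.62^2 = 135.0244
Step 2 — 0.5 * rho * V^2 = 0.5 * 1025 * 135.0244 = 69200.005
Step 3 — Rf = 69200.005 * 539 * 0.00128 ≈ 47742 N (5 s.f.)

47742 N


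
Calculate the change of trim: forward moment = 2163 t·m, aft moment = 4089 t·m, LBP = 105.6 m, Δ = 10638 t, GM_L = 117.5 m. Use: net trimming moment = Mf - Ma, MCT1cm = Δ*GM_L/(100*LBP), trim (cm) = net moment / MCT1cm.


Formula: net trimming moment = Mf - Ma; MCT1cm = Δ*GM_L/(100*LBP); trim = net moment / MCT1cm
Step 1 — net trimming moment = 2163 - 4089 = -1926 t·m
Step 2 — MCT1cm = 10638 * 117.5 / (100 * 105.6) = 118.3679 t·m/cm
Step 3 — trim = -1926 / 118.3679 ≈ -16.271 cm (5 s.f.)

-16.271 cm


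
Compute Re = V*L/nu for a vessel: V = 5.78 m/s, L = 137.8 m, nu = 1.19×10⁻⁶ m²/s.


Formula: Re = V * L / nu
Step 1 — V * L = 5.78 * 137.8 = 796.484 m^2/s
Step 2 — Re = 796.484 / 1.19e-6 = 6.69e+08

6.69e+08


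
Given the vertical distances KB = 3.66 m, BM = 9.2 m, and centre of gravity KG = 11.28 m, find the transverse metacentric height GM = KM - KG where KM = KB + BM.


Formula: GM = KB + BM - KG
Step 1 — KM = KB + BM = 3.66 + 9.2 = 12.86 m
Step 2 — GM = KM - KG = 12.86 - 11.28 = 1.58 m

1.58 m


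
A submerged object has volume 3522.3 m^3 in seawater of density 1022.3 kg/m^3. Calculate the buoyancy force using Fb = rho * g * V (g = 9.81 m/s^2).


Formula: Fb = rho * g * V
Substituting: Fb = 1022.3 * 9.81 * 3522.3
Intermediate: 1022.3 * 9.81 = 10028.763
Result: Fb = 10028.763 * 3522.3 ≈ 35324000 N (5 s.f.)

35324000 N


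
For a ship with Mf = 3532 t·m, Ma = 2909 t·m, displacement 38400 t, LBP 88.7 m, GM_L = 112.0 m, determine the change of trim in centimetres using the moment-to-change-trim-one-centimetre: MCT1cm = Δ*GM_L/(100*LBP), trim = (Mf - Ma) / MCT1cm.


Formula: net trimming moment = Mf - Ma; MCT1cm = Δ*GM_L/(100*LBP); trim = net moment / MCT1cm
Step 1 — net trimming moment = 3532 - 2909 = 623 t·m
Step 2 — MCT1cm = 38400 * 112.0 / (100 * 88.7) = 484.8703 t·m/cm
Step 3 — trim = 623 / 484.8703 ≈ 1.2849 cm (5 s.f.)

1.2849 cm


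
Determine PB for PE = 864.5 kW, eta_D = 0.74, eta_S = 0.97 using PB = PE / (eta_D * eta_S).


Formula: PB = PE / (eta_D * eta_S)
Step 1 — combined efficiency = eta_D * eta_S = 0.74 * 0.97 = 0.7178
Step 2 — PB = 864.5 / 0.7178 ≈ 1204.4 kW (5 s.f.)

1204.4 kW


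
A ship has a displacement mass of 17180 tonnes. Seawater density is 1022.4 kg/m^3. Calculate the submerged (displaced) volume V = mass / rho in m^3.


Formula: V = mass / rho
Step 1 — convert tonnes to kg: 17180 t * 1000 = 17180000 kg
Step 2 — V = 17180000 / 1022.4 ≈ 16804 m^3 (5 s.f.)

16804 m^3


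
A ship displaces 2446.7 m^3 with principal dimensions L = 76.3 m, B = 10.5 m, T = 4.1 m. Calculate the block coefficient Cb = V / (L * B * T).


Formula: Cb = V / (L * B * T)
Step 1 — L * B * T = 76.3 * 10.5 * 4.1 = 3284.715 m^3
Step 2 — Cb = 2446.7 / 3284.715 ≈ 0.74487 (5 s.f.)

0.74487


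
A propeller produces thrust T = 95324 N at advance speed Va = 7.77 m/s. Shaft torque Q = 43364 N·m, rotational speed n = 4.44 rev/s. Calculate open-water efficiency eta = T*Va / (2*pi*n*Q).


Formula: eta = T * Va / (2 * pi * n * Q)
Step 1 — numerator = T * Va = 95324 * 7.77 = 740667.48
Step 2 — 2 * pi * n = 2 * pi * 4.44 = 27.897343
Step 3 — denominator = 27.897343 * 43364 = 1209740.38
Step 4 — eta = 740667.48 / 1209740.38 ≈ 0.61225 (5 s.f.)

0.61225


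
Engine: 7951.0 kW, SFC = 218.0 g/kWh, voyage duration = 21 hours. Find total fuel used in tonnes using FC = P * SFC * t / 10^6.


Formula: FC (tonnes) = P * SFC * t / 1,000,000
Step 1 — P * SFC * t = 7951.0 * 218.0 * 21 = 36399678.0 g
Step 2 — FC (tonnes) = 36399678.0 / 1,000,000 ≈ 36.400 tonnes (5 s.f.)

36.400 tonnes


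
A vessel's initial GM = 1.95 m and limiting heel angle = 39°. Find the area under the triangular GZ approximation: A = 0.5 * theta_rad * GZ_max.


Formula: GZ_max = GM * sin(theta); Area = 0.5 * theta_rad * GZ_max
Step 1 — GZ_max = 1.95 * sin(39°) = 1.95 * 0.62932 = 1.227174 m
Step 2 — theta_rad = 39 * pi/180 = 0.680678 rad
Step 3 — Area = 0.5 * 0.680678 * 1.227174 ≈ 0.41766 m·rad (5 s.f.)

0.41766 m·rad


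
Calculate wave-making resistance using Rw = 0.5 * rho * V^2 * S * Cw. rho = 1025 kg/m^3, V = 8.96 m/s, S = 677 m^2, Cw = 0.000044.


Formula: Rw = 0.5 * rho * V^2 * S * Cw
Step 1 — V^2 = 8.96^2 = 80.2816
Step 2 — 0.5 * rho * V^2 = 0.5 * 1025 * 80.2816 = 41144.32
Step 3 — Rw = 41144.32 * 677 * 0.000044 ≈ 1225.6 N (5 s.f.)

1225.6 N


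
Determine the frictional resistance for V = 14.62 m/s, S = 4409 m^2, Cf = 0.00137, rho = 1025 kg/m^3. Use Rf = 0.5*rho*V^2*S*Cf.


Formula: Rf = 0.5 * rho * V^2 * S * Cf
Step 1 — V^2 = 14.62^2 = 213.7444
Step 2 — 0.5 * rho * V^2 = 0.5 * 1025 * 213.7444 = 109544.005
Step 3 — Rf = 109544.005 * 4409 * 0.00137 ≈ 661680 N (5 s.f.)

661680 N


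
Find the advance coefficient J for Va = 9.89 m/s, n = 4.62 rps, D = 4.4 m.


Formula: J = Va / (n * D)
Step 1 — n * D = 4.62 * 4.4 = 20.328
Step 2 — J = 9.89 / 20.328 ≈ 0.48652 (5 s.f.)

0.48652


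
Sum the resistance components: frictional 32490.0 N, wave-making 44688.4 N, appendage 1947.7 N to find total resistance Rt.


Formula: Rt = Rf + Rw + Ra
Substituting: Rt = 32490.0 + 44688.4 + 1947.7
Result: Rt = 79126.1 N

79126.1 N


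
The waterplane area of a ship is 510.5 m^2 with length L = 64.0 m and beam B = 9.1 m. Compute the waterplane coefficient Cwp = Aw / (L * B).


Formula: Cwp = Aw / (L * B)
Step 1 — L * B = 64.0 * 9.1 = 582.4 m^2
Step 2 — Cwp = 510.5 / 582.4 ≈ 0.87655 (5 s.f.)

0.87655


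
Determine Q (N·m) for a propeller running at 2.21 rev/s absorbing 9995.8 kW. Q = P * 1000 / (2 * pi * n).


Formula: Q = P_W / (2 * pi * n)
Step 1 — P_W = 9995.8 kW * 1000 = 9995800.0 W
Step 2 — 2 * pi * n = 2 * pi * 2.21 = 13.88584
Step 3 — Q = 9995800.0 / 13.88584 ≈ 719860 N·m (5 s.f.)

719860 N·m


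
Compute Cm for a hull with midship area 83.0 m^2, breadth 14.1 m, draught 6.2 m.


Formula: Cm = Am / (B * T)
Step 1 — B * T = 14.1 * 6.2 = 87.42 m^2
Step 2 — Cm = 83.0 / 87.42 ≈ 0.94944 (5 s.f.)

0.94944


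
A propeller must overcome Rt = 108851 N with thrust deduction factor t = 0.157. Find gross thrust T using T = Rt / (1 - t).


Formula: T = Rt / (1 - t)
Step 1 — (1 - t) = 1 - 0.157 = 0.843
Step 2 — T = 108851 / 0.843 ≈ 129120 N (5 s.f.)

129120 N


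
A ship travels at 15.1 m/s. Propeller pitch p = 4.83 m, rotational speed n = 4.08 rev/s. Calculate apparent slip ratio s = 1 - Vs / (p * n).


Formula: s = 1 - Vs / (p * n)
Step 1 — p * n = 4.83 * 4.08 = 19.7064
Step 2 — Vs / (p*n) = 15.1 / 19.7064 = 0.766249 (6 d.p.)
Step 3 — s = 1 - 0.766249 = 0.233751

0.233751


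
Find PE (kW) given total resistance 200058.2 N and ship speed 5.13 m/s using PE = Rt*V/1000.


Formula: PE = Rt * V / 1000 (kW)
Step 1 — PE (W) = 200058.2 * 5.13 = 1026298.566 W
Step 2 — PE (kW) = 1026298.566 / 1000 ≈ 1026.3 kW (5 s.f.)

1026.3 kW


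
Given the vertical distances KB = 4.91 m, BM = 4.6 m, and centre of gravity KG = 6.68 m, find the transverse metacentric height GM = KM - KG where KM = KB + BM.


Formula: GM = KB + BM - KG
Step 1 — KM = KB + BM = 4.91 + 4.6 = 9.51 m
Step 2 — GM = KM - KG = 9.51 - 6.68 = 2.83 m

2.83 m


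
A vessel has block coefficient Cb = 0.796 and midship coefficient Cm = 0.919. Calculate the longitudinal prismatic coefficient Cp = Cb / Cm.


Formula: Cp = Cb / Cm
Substituting: Cp = 0.796 / 0.919
Result: Cp ≈ 0.86616 (5 s.f.)

0.86616


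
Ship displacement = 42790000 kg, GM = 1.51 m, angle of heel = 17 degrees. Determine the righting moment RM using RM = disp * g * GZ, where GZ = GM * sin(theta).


Formula: GZ = GM * sin(theta); RM = disp * g * GZ
Step 1 — GZ = 1.51 * sin(17°) = 1.51 * 0.292372 = 0.441482 m
Step 2 — RM = 42790000 * 9.81 * 0.441482 ≈ 185320000 N·m (5 s.f.)

185320000 N·m


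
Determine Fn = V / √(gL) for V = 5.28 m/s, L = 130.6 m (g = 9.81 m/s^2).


Formula: Fn = V / sqrt(g * L)
Step 1 — g * L = 9.81 * 130.6 = 1281.186
Step 2 — sqrt(g * L) = sqrt(1281.186) = 35.793659
Step 3 — Fn = 5.28 / 35.793659 ≈ 0.14751 (5 s.f.)

0.14751


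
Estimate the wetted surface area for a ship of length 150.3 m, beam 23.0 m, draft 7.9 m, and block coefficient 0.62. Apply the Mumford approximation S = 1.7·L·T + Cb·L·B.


Formula: S = 1.7*L*T + V/T with V = Cb*L*B*T, i.e. S = L * (1.7*T + Cb*B)
Step 1 — 1.7*T = 1.7 * 7.9 = 13.43 m
Step 2 — Cb*B = 0.62 * 23.0 = 14.26 m
Step 3 — 1.7*T + Cb*B = 13.43 + 14.26 = 27.69 m
Step 4 — S = 150.3 * 27.69 ≈ 4161.8 m^2 (5 s.f.)

4161.8 m^2


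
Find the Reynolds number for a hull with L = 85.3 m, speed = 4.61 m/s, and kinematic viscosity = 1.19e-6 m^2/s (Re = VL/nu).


Formula: Re = V * L / nu
Step 1 — V * L = 4.61 * 85.3 = 393.233 m^2/s
Step 2 — Re = 393.233 / 1.19e-6 = 3.30e+08

3.30e+08


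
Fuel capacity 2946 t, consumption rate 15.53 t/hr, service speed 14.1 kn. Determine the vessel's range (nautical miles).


Formula: endurance = fuel / rate; range = endurance * speed
Step 1 — endurance = 2946 / 15.53 = 189.6974 hours
Step 2 — range = 189.6974 * 14.1 ≈ 2674.7 nautical miles (5 s.f.)

2674.7 NM


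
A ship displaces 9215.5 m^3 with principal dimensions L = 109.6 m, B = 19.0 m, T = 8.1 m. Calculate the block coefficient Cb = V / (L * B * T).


Formula: Cb = V / (L * B * T)
Step 1 — L * B * T = 109.6 * 19.0 * 8.1 = 16867.44 m^3
Step 2 — Cb = 9215.5 / 16867.44 ≈ 0.54635 (5 s.f.)

0.54635


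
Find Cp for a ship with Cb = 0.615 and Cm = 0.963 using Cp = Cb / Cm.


Formula: Cp = Cb / Cm
Substituting: Cp = 0.615 / 0.963
Result: Cp ≈ 0.63863 (5 s.f.)

0.63863


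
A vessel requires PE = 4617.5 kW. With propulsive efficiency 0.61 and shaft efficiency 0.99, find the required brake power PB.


Formula: PB = PE / (eta_D * eta_S)
Step 1 — combined efficiency = eta_D * eta_S = 0.61 * 0.99 = 0.6039
Step 2 — PB = 4617.5 / 0.6039 ≈ 7646.1 kW (5 s.f.)

7646.1 kW


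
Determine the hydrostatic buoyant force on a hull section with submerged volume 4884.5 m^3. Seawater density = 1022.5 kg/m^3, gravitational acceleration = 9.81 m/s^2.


Formula: Fb = rho * g * V
Substituting: Fb = 1022.5 * 9.81 * 4884.5
Intermediate: 1022.5 * 9.81 = 10030.725
Result: Fb = 10030.725 * 4884.5 ≈ 48995000 N (5 s.f.)

48995000 N


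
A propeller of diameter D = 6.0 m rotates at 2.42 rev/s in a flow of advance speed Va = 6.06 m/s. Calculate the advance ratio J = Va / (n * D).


Formula: J = Va / (n * D)
Step 1 — n * D = 2.42 * 6.0 = 14.52
Step 2 — J = 6.06 / 14.52 ≈ 0.41736 (5 s.f.)

0.41736


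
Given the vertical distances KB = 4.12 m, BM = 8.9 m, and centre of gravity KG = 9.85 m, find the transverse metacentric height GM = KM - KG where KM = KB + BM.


Formula: GM = KB + BM - KG
Step 1 — KM = KB + BM = 4.12 + 8.9 = 13.02 m
Step 2 — GM = KM - KG = 13.02 - 9.85 = 3.17 m

3.17 m


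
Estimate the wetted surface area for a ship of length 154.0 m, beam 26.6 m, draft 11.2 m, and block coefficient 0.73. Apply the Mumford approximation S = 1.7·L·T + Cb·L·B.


Formula: S = 1.7*L*T + V/T with V = Cb*L*B*T, i.e. S = L * (1.7*T + Cb*B)
Step 1 — 1.7*T = 1.7 * 11.2 = 19.04 m
Step 2 — Cb*B = 0.73 * 26.6 = 19.418 m
Step 3 — 1.7*T + Cb*B = 19.04 + 19.418 = 38.458 m
Step 4 — S = 154.0 * 38.458 ≈ 5922.5 m^2 (5 s.f.)

5922.5 m^2


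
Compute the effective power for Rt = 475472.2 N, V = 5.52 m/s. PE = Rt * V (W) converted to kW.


Formula: PE = Rt * V / 1000 (kW)
Step 1 — PE (W) = 475472.2 * 5.52 = 2624606.544 W
Step 2 — PE (kW) = 2624606.544 / 1000 ≈ 2624.6 kW (5 s.f.)

2624.6 kW


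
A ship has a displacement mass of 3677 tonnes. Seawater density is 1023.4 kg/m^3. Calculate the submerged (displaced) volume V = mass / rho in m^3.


Formula: V = mass / rho
Step 1 — convert tonnes to kg: 3677 t * 1000 = 3677000 kg
Step 2 — V = 3677000 / 1023.4 ≈ 3592.9 m^3 (5 s.f.)

3592.9 m^3


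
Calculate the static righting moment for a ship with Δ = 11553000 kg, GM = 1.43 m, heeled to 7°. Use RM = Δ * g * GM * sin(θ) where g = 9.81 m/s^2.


Formula: GZ = GM * sin(theta); RM = disp * g * GZ
Step 1 — GZ = 1.43 * sin(7°) = 1.43 * 0.121869 = 0.174273 m
Step 2 — RM = 11553000 * 9.81 * 0.174273 ≈ 19751000 N·m (5 s.f.)

19751000 N·m


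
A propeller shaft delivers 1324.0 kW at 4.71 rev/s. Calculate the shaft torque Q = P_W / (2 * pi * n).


Formula: Q = P_W / (2 * pi * n)
Step 1 — P_W = 1324.0 kW * 1000 = 1324000.0 W
Step 2 — 2 * pi * n = 2 * pi * 4.71 = 29.593803
Step 3 — Q = 1324000.0 / 29.593803 ≈ 44739 N·m (5 s.f.)

44739 N·m


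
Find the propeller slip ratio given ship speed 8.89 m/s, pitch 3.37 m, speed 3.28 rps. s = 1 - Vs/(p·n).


Formula: s = 1 - Vs / (p * n)
Step 1 — p * n = 3.37 * 3.28 = 11.0536
Step 2 — Vs / (p*n) = 8.89 / 11.0536 = 0.804263 (6 d.p.)
Step 3 — s = 1 - 0.804263 = 0.195737

0.195737


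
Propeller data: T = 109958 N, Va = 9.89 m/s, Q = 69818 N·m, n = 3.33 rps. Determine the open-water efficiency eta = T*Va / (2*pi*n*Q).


Formula: eta = T * Va / (2 * pi * n * Q)
Step 1 — numerator = T * Va = 109958 * 9.89 = 1087484.62
Step 2 — 2 * pi * n = 2 * pi * 3.33 = 20.923007
Step 3 — denominator = 20.923007 * 69818 = 1460802.5
Step 4 — eta = 1087484.62 / 1460802.5 ≈ 0.74444 (5 s.f.)

0.74444


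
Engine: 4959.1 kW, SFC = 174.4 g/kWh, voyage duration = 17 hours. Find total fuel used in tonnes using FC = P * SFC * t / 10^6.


Formula: FC (tonnes) = P * SFC * t / 1,000,000
Step 1 — P * SFC * t = 4959.1 * 174.4 * 17 = 14702739.68 g
Step 2 — FC (tonnes) = 14702739.68 / 1,000,000 ≈ 14.703 tonnes (5 s.f.)

14.703 tonnes


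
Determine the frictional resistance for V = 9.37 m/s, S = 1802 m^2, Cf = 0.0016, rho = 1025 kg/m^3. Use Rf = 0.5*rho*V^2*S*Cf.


Formula: Rf = 0.5 * rho * V^2 * S * Cf
Step 1 — V^2 = 9.37^2 = 87.7969
Step 2 — 0.5 * rho * V^2 = 0.5 * 1025 * 87.7969 = 44995.91125
Step 3 — Rf = 44995.91125 * 1802 * 0.0016 ≈ 129730 N (5 s.f.)

129730 N


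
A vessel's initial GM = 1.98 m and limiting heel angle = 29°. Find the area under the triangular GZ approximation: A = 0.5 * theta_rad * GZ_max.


Formula: GZ_max = GM * sin(theta); Area = 0.5 * theta_rad * GZ_max
Step 1 — GZ_max = 1.98 * sin(29°) = 1.98 * 0.48481 = 0.959924 m
Step 2 — theta_rad = 29 * pi/180 = 0.506145 rad
Step 3 — Area = 0.5 * 0.506145 * 0.959924 ≈ 0.24293 m·rad (5 s.f.)

0.24293 m·rad


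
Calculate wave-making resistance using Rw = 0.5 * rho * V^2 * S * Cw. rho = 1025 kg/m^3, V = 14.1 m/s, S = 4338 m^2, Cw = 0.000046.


Formula: Rw = 0.5 * rho * V^2 * S * Cw
Step 1 — V^2 = 14.1^2 = 198.81
Step 2 — 0.5 * rho * V^2 = 0.5 * 1025 * 198.81 = 101890.125
Step 3 — Rw = 101890.125 * 4338 * 0.000046 ≈ 20332 N (5 s.f.)

20332 N


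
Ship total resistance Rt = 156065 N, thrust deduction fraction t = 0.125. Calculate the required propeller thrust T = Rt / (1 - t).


Formula: T = Rt / (1 - t)
Step 1 — (1 - t) = 1 - 0.125 = 0.875
Step 2 — T = 156065 / 0.875 ≈ 178360 N (5 s.f.)

178360 N


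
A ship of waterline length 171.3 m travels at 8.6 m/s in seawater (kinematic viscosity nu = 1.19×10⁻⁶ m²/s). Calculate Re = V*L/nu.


Formula: Re = V * L / nu
Step 1 — V * L = 8.6 * 171.3 = 1473.18 m^2/s
Step 2 — Re = 1473.18 / 1.19e-6 = 1.24e+09

1.24e+09


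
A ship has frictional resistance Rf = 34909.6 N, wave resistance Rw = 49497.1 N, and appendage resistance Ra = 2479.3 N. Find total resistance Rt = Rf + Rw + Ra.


Formula: Rt = Rf + Rw + Ra
Substituting: Rt = 34909.6 + 49497.1 + 2479.3
Result: Rt = 86886.0 N

86886.0 N


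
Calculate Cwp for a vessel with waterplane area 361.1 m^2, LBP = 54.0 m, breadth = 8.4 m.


Formula: Cwp = Aw / (L * B)
Step 1 — L * B = 54.0 * 8.4 = 453.6 m^2
Step 2 — Cwp = 361.1 / 453.6 ≈ 0.79608 (5 s.f.)

0.79608


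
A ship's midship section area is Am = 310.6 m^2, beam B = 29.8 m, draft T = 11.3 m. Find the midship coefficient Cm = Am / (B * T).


Formula: Cm = Am / (B * T)
Step 1 — B * T = 29.8 * 11.3 = 336.74 m^2
Step 2 — Cm = 310.6 / 336.74 ≈ 0.92237 (5 s.f.)

0.92237


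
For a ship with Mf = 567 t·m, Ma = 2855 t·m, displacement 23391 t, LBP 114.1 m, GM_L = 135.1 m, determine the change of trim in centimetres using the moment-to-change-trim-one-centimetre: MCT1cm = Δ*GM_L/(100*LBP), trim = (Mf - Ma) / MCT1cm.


Formula: net trimming moment = Mf - Ma; MCT1cm = Δ*GM_L/(100*LBP); trim = net moment / MCT1cm
Step 1 — net trimming moment = 567 - 2855 = -2288 t·m
Step 2 — MCT1cm = 23391 * 135.1 / (100 * 114.1) = 276.9609 t·m/cm
Step 3 — trim = -2288 / 276.9609 ≈ -8.2611 cm (5 s.f.)

-8.2611 cm


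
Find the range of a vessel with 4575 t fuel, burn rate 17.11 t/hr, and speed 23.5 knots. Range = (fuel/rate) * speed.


Formula: endurance = fuel / rate; range = endurance * speed
Step 1 — endurance = 4575 / 17.11 = 267.3875 hours
Step 2 — range = 267.3875 * 23.5 ≈ 6283.6 nautical miles (5 s.f.)

6283.6 NM


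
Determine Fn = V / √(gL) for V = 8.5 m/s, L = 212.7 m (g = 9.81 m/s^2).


Formula: Fn = V / sqrt(g * L)
Step 1 — g * L = 9.81 * 212.7 = 2086.587
Step 2 — sqrt(g * L) = sqrt(2086.587) = 45.679175
Step 3 — Fn = 8.5 / 45.679175 ≈ 0.18608 (5 s.f.)

0.18608


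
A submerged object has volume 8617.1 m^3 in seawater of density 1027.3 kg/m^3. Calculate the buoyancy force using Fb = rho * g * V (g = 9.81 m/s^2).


Formula: Fb = rho * g * V
Substituting: Fb = 1027.3 * 9.81 * 8617.1
Intermediate: 1027.3 * 9.81 = 10077.813
Result: Fb = 10077.813 * 8617.1 ≈ 86842000 N (5 s.f.)

86842000 N


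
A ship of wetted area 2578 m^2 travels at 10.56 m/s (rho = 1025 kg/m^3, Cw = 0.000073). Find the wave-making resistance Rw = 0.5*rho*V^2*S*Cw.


Formula: Rw = 0.5 * rho * V^2 * S * Cw
Step 1 — V^2 = 10.56^2 = 111.5136
Step 2 — 0.5 * rho * V^2 = 0.5 * 1025 * 111.5136 = 57150.72
Step 3 — Rw = 57150.72 * 2578 * 0.000073 ≈ 10755 N (5 s.f.)

10755 N


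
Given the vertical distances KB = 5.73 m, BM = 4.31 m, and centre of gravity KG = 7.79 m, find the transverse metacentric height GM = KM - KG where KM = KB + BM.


Formula: GM = KB + BM - KG
Step 1 — KM = KB + BM = 5.73 + 4.31 = 10.04 m
Step 2 — GM = KM - KG = 10.04 - 7.79 = 2.25 m

2.25 m


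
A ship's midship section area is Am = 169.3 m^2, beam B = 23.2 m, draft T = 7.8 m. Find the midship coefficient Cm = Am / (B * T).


Formula: Cm = Am / (B * T)
Step 1 — B * T = 23.2 * 7.8 = 180.96 m^2
Step 2 — Cm = 169.3 / 180.96 ≈ 0.93557 (5 s.f.)

0.93557


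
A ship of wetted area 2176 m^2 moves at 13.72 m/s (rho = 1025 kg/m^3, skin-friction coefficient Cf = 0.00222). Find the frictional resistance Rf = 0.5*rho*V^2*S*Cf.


Formula: Rf = 0.5 * rho * V^2 * S * Cf
Step 1 — V^2 = 13.72^2 = 188.2384
Step 2 — 0.5 * rho * V^2 = 0.5 * 1025 * 188.2384 = 96472.18
Step 3 — Rf = 96472.18 * 2176 * 0.00222 ≈ 466030 N (5 s.f.)

466030 N


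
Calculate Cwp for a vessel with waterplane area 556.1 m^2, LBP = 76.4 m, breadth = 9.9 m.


Formula: Cwp = Aw / (L * B)
Step 1 — L * B = 76.4 * 9.9 = 756.36 m^2
Step 2 — Cwp = 556.1 / 756.36 ≈ 0.73523 (5 s.f.)

0.73523


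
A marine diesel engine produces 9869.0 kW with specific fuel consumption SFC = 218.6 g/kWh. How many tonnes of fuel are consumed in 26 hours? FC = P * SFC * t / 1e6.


Formula: FC (tonnes) = P * SFC * t / 1,000,000
Step 1 — P * SFC * t = 9869.0 * 218.6 * 26 = 56091448.4 g
Step 2 — FC (tonnes) = 56091448.4 / 1,000,000 ≈ 56.091 tonnes (5 s.f.)

56.091 tonnes


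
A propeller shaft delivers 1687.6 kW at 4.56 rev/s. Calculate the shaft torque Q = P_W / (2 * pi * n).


Formula: Q = P_W / (2 * pi * n)
Step 1 — P_W = 1687.6 kW * 1000 = 1687600.0 W
Step 2 — 2 * pi * n = 2 * pi * 4.56 = 28.651325
Step 3 — Q = 1687600.0 / 28.651325 ≈ 58901 N·m (5 s.f.)

58901 N·m


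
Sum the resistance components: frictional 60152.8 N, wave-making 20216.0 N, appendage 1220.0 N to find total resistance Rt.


Formula: Rt = Rf + Rw + Ra
Substituting: Rt = 60152.8 + 20216.0 + 1220.0
Result: Rt = 81588.8 N

81588.8 N


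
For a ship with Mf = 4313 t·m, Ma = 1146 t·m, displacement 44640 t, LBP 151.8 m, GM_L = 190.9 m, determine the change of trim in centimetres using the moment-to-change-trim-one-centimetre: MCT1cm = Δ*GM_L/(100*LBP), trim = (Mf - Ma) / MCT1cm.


Formula: net trimming moment = Mf - Ma; MCT1cm = Δ*GM_L/(100*LBP); trim = net moment / MCT1cm
Step 1 — net trimming moment = 4313 - 1146 = 3167 t·m
Step 2 — MCT1cm = 44640 * 190.9 / (100 * 151.8) = 561.3818 t·m/cm
Step 3 — trim = 3167 / 561.3818 ≈ 5.6414 cm (5 s.f.)

5.6414 cm


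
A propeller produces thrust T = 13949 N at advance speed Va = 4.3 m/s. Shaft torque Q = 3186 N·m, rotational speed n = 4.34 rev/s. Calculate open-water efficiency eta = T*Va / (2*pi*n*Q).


Formula: eta = T * Va / (2 * pi * n * Q)
Step 1 — numerator = T * Va = 13949 * 4.3 = 59980.7
Step 2 — 2 * pi * n = 2 * pi * 4.34 = 27.269024
Step 3 — denominator = 27.269024 * 3186 = 86879.11
Step 4 — eta = 59980.7 / 86879.11 ≈ 0.69039 (5 s.f.)

0.69039


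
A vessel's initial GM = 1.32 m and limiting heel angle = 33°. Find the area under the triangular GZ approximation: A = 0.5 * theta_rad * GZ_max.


Formula: GZ_max = GM * sin(theta); Area = 0.5 * theta_rad * GZ_max
Step 1 — GZ_max = 1.32 * sin(33°) = 1.32 * 0.544639 = 0.718923 m
Step 2 — theta_rad = 33 * pi/180 = 0.575959 rad
Step 3 — Area = 0.5 * 0.575959 * 0.718923 ≈ 0.20704 m·rad (5 s.f.)

0.20704 m·rad


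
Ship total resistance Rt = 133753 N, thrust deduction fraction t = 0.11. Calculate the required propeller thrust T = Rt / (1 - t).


Formula: T = Rt / (1 - t)
Step 1 — (1 - t) = 1 - 0.11 = 0.89
Step 2 — T = 133753 / 0.89 ≈ 150280 N (5 s.f.)

150280 N


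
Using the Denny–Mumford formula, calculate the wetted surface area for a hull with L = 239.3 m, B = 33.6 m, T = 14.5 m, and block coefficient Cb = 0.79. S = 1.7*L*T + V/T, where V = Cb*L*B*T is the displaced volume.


Formula: S = 1.7*L*T + V/T with V = Cb*L*B*T, i.e. S = L * (1.7*T + Cb*B)
Step 1 — 1.7*T = 1.7 * 14.5 = 24.65 m
Step 2 — Cb*B = 0.79 * 33.6 = 26.544 m
Step 3 — 1.7*T + Cb*B = 24.65 + 26.544 = 51.194 m
Step 4 — S = 239.3 * 51.194 ≈ 12251 m^2 (5 s.f.)

12251 m^2


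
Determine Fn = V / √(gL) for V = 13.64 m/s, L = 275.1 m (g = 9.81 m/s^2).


Formula: Fn = V / sqrt(g * L)
Step 1 — g * L = 9.81 * 275.1 = 2698.731
Step 2 — sqrt(g * L) = sqrt(2698.731) = 51.949312
Step 3 — Fn = 13.64 / 51.949312 ≈ 0.26256 (5 s.f.)

0.26256


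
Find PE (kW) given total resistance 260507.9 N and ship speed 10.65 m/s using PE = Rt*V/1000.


Formula: PE = Rt * V / 1000 (kW)
Step 1 — PE (W) = 260507.9 * 10.65 = 2774409.135 W
Step 2 — PE (kW) = 2774409.135 / 1000 ≈ 2774.4 kW (5 s.f.)

2774.4 kW


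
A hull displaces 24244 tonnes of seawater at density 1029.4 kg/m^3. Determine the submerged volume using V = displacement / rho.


Formula: V = mass / rho
Step 1 — convert tonnes to kg: 24244 t * 1000 = 24244000 kg
Step 2 — V = 24244000 / 1029.4 ≈ 23552 m^3 (5 s.f.)

23552 m^3


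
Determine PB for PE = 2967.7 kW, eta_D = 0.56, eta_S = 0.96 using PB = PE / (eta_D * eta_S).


Formula: PB = PE / (eta_D * eta_S)
Step 1 — combined efficiency = eta_D * eta_S = 0.56 * 0.96 = 0.5376
Step 2 — PB = 2967.7 / 0.5376 ≈ 5520.3 kW (5 s.f.)

5520.3 kW


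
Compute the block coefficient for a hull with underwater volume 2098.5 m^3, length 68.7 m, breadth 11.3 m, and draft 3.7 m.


Formula: Cb = V / (L * B * T)
Step 1 — L * B * T = 68.7 * 11.3 * 3.7 = 2872.347 m^3
Step 2 — Cb = 2098.5 / 2872.347 ≈ 0.73059 (5 s.f.)

0.73059


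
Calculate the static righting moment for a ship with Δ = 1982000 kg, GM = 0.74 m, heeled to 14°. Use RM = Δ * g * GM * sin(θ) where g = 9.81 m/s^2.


Formula: GZ = GM * sin(theta); RM = disp * g * GZ
Step 1 — GZ = 0.74 * sin(14°) = 0.74 * 0.241922 = 0.179022 m
Step 2 — RM = 1982000 * 9.81 * 0.179022 ≈ 3480800 N·m (5 s.f.)

3480800 N·m


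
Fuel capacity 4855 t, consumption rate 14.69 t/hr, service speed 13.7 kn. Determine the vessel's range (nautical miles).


Formula: endurance = fuel / rate; range = endurance * speed
Step 1 — endurance = 4855 / 14.69 = 330.4969 hours
Step 2 — range = 330.4969 * 13.7 ≈ 4527.8 nautical miles (5 s.f.)

4527.8 NM


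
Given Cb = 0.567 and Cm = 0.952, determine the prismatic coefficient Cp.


Formula: Cp = Cb / Cm
Substituting: Cp = 0.567 / 0.952
Result: Cp ≈ 0.59559 (5 s.f.)

0.59559


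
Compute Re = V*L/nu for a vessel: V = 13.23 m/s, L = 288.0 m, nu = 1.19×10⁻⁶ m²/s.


Formula: Re = V * L / nu
Step 1 — V * L = 13.23 * 288.0 = 3810.24 m^2/s
Step 2 — Re = 3810.24 / 1.19e-6 = 3.20e+09

3.20e+09


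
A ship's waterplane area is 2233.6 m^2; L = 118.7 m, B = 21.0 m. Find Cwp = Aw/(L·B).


Formula: Cwp = Aw / (L * B)
Step 1 — L * B = 118.7 * 21.0 = 2492.7 m^2
Step 2 — Cwp = 2233.6 / 2492.7 ≈ 0.89606 (5 s.f.)

0.89606


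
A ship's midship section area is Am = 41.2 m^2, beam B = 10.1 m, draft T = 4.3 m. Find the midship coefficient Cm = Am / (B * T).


Formula: Cm = Am / (B * T)
Step 1 — B * T = 10.1 * 4.3 = 43.43 m^2
Step 2 — Cm = 41.2 / 43.43 ≈ 0.94865 (5 s.f.)

0.94865


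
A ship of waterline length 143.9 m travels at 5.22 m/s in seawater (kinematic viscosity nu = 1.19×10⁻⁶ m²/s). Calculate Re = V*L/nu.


Formula: Re = V * L / nu
Step 1 — V * L = 5.22 * 143.9 = 751.158 m^2/s
Step 2 — Re = 751.158 / 1.19e-6 = 6.31e+08

6.31e+08


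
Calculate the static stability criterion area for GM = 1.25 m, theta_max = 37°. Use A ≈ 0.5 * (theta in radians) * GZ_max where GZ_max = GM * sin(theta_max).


Formula: GZ_max = GM * sin(theta); Area = 0.5 * theta_rad * GZ_max
Step 1 — GZ_max = 1.25 * sin(37°) = 1.25 * 0.601815 = 0.752269 m
Step 2 — theta_rad = 37 * pi/180 = 0.645772 rad
Step 3 — Area = 0.5 * 0.645772 * 0.752269 ≈ 0.24290 m·rad (5 s.f.)

0.24290 m·rad


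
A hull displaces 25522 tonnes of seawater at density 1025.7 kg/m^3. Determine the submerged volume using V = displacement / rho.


Formula: V = mass / rho
Step 1 — convert tonnes to kg: 25522 t * 1000 = 25522000 kg
Step 2 — V = 25522000 / 1025.7 ≈ 24883 m^3 (5 s.f.)

24883 m^3


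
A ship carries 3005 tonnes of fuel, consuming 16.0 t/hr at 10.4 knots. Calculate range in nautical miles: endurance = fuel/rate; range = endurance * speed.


Formula: endurance = fuel / rate; range = endurance * speed
Step 1 — endurance = 3005 / 16.0 = 187.8125 hours
Step 2 — range = 187.8125 * 10.4 ≈ 1953.2 nautical miles (5 s.f.)

1953.2 NM


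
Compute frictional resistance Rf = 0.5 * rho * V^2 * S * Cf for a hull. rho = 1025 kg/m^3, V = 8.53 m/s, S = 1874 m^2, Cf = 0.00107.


Formula: Rf = 0.5 * rho * V^2 * S * Cf
Step 1 — V^2 = 8.53^2 = 72.7609
Step 2 — 0.5 * rho * V^2 = 0.5 * 1025 * 72.7609 = 37289.96125
Step 3 — Rf = 37289.96125 * 1874 * 0.00107 ≈ 74773 N (5 s.f.)

74773 N


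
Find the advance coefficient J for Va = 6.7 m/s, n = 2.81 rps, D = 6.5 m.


Formula: J = Va / (n * D)
Step 1 — n * D = 2.81 * 6.5 = 18.265
Step 2 — J = 6.7 / 18.265 ≈ 0.36682 (5 s.f.)

0.36682


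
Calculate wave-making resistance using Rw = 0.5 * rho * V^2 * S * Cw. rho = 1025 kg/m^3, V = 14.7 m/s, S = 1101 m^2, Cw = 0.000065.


Formula: Rw = 0.5 * rho * V^2 * S * Cw
Step 1 — V^2 = 14.7^2 = 216.09
Step 2 — 0.5 * rho * V^2 = 0.5 * 1025 * 216.09 = 110746.125
Step 3 — Rw = 110746.125 * 1101 * 0.000065 ≈ 7925.5 N (5 s.f.)

7925.5 N


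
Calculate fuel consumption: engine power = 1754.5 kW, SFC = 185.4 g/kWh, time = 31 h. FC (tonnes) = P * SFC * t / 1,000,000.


Formula: FC (tonnes) = P * SFC * t / 1,000,000
Step 1 — P * SFC * t = 1754.5 * 185.4 * 31 = 10083813.3 g
Step 2 — FC (tonnes) = 10083813.3 / 1,000,000 ≈ 10.084 tonnes (5 s.f.)

10.084 tonnes


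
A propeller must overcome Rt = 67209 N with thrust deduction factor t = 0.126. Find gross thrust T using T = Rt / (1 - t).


Formula: T = Rt / (1 - t)
Step 1 — (1 - t) = 1 - 0.126 = 0.874
Step 2 — T = 67209 / 0.874 ≈ 76898 N (5 s.f.)

76898 N


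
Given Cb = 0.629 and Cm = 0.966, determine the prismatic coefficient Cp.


Formula: Cp = Cb / Cm
Substituting: Cp = 0.629 / 0.966
Result: Cp ≈ 0.65114 (5 s.f.)

0.65114


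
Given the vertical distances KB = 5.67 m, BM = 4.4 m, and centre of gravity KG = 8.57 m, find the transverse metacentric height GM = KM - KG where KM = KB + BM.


Formula: GM = KB + BM - KG
Step 1 — KM = KB + BM = 5.67 + 4.4 = 10.07 m
Step 2 — GM = KM - KG = 10.07 - 8.57 = 1.5 m

1.5 m


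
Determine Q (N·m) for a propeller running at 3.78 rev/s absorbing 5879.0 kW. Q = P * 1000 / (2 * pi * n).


Formula: Q = P_W / (2 * pi * n)
Step 1 — P_W = 5879.0 kW * 1000 = 5879000.0 W
Step 2 — 2 * pi * n = 2 * pi * 3.78 = 23.75044
Step 3 — Q = 5879000.0 / 23.75044 ≈ 247530 N·m (5 s.f.)

247530 N·m


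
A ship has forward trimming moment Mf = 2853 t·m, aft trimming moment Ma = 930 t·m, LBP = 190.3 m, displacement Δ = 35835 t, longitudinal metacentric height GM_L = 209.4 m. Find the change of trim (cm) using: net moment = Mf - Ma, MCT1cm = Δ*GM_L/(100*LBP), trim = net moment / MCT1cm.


Formula: net trimming moment = Mf - Ma; MCT1cm = Δ*GM_L/(100*LBP); trim = net moment / MCT1cm
Step 1 — net trimming moment = 2853 - 930 = 1923 t·m
Step 2 — MCT1cm = 35835 * 209.4 / (100 * 190.3) = 394.3168 t·m/cm
Step 3 — trim = 1923 / 394.3168 ≈ 4.8768 cm (5 s.f.)

4.8768 cm


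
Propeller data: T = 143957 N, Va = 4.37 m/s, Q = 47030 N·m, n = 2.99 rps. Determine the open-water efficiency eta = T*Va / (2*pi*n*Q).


Formula: eta = T * Va / (2 * pi * n * Q)
Step 1 — numerator = T * Va = 143957 * 4.37 = 629092.09
Step 2 — 2 * pi * n = 2 * pi * 2.99 = 18.786724
Step 3 — denominator = 18.786724 * 47030 = 883539.63
Step 4 — eta = 629092.09 / 883539.63 ≈ 0.71201 (5 s.f.)

0.71201


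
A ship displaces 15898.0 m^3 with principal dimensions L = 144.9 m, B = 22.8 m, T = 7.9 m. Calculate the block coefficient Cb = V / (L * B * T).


Formula: Cb = V / (L * B * T)
Step 1 — L * B * T = 144.9 * 22.8 * 7.9 = 26099.388 m^3
Step 2 — Cb = 15898.0 / 26099.388 ≈ 0.60913 (5 s.f.)

0.60913


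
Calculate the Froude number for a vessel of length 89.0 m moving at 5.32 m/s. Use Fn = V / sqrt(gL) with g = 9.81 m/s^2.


Formula: Fn = V / sqrt(g * L)
Step 1 — g * L = 9.81 * 89.0 = 873.09
Step 2 — sqrt(g * L) = sqrt(873.09) = 29.548096
Step 3 — Fn = 5.32 / 29.548096 ≈ 0.18005 (5 s.f.)

0.18005


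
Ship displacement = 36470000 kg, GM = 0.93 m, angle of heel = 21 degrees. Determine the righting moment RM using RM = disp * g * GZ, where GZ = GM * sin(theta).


Formula: GZ = GM * sin(theta); RM = disp * g * GZ
Step 1 — GZ = 0.93 * sin(21°) = 0.93 * 0.358368 = 0.333282 m
Step 2 — RM = 36470000 * 9.81 * 0.333282 ≈ 119240000 N·m (5 s.f.)

119240000 N·m


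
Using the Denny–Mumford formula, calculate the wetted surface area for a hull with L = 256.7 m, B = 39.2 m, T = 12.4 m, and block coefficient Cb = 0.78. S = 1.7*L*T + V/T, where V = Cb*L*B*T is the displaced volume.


Formula: S = 1.7*L*T + V/T with V = Cb*L*B*T, i.e. S = L * (1.7*T + Cb*B)
Step 1 — 1.7*T = 1.7 * 12.4 = 21.08 m
Step 2 — Cb*B = 0.78 * 39.2 = 30.576 m
Step 3 — 1.7*T + Cb*B = 21.08 + 30.576 = 51.656 m
Step 4 — S = 256.7 * 51.656 ≈ 13260 m^2 (5 s.f.)

13260 m^2


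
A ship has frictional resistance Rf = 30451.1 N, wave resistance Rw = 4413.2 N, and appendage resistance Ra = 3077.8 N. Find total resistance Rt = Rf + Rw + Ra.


Formula: Rt = Rf + Rw + Ra
Substituting: Rt = 30451.1 + 4413.2 + 3077.8
Result: Rt = 37942.1 N

37942.1 N


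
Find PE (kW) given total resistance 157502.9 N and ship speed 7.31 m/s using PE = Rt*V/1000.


Formula: PE = Rt * V / 1000 (kW)
Step 1 — PE (W) = 157502.9 * 7.31 = 1151346.199 W
Step 2 — PE (kW) = 1151346.199 / 1000 ≈ 1151.3 kW (5 s.f.)

1151.3 kW


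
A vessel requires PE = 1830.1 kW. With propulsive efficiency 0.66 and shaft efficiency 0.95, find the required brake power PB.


Formula: PB = PE / (eta_D * eta_S)
Step 1 — combined efficiency = eta_D * eta_S = 0.66 * 0.95 = 0.627
Step 2 — PB = 1830.1 / 0.627 ≈ 2918.8 kW (5 s.f.)

2918.8 kW


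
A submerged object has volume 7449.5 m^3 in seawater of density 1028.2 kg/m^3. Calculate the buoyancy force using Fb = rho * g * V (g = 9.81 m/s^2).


Formula: Fb = rho * g * V
Substituting: Fb = 1028.2 * 9.81 * 7449.5
Intermediate: 1028.2 * 9.81 = 10086.642
Result: Fb = 10086.642 * 7449.5 ≈ 75140000 N (5 s.f.)

75140000 N


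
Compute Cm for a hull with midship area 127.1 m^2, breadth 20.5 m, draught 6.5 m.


Formula: Cm = Am / (B * T)
Step 1 — B * T = 20.5 * 6.5 = 133.25 m^2
Step 2 — Cm = 127.1 / 133.25 ≈ 0.95385 (5 s.f.)

0.95385


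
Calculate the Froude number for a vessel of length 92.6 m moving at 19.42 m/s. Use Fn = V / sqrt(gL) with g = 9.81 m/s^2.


Formula: Fn = V / sqrt(g * L)
Step 1 — g * L = 9.81 * 92.6 = 908.406
Step 2 — sqrt(g * L) = sqrt(908.406) = 30.139774
Step 3 — Fn = 19.42 / 30.139774 ≈ 0.64433 (5 s.f.)

0.64433


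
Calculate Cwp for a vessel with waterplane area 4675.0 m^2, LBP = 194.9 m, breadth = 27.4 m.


Formula: Cwp = Aw / (L * B)
Step 1 — L * B = 194.9 * 27.4 = 5340.26 m^2
Step 2 — Cwp = 4675.0 / 5340.26 ≈ 0.87543 (5 s.f.)

0.87543


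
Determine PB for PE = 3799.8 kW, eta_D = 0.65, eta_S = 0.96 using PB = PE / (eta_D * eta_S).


Formula: PB = PE / (eta_D * eta_S)
Step 1 — combined efficiency = eta_D * eta_S = 0.65 * 0.96 = 0.624
Step 2 — PB = 3799.8 / 0.624 ≈ 6089.4 kW (5 s.f.)

6089.4 kW
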